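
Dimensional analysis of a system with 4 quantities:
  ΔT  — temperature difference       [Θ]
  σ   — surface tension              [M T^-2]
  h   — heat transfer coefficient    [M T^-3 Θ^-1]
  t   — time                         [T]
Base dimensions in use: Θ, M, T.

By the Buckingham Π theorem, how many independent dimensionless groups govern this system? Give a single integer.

1

Dimensional matrix (Θ×M×T by ΔT×σ×h×t):
  Θ: [ 1  0 -1  0]
  M: [ 0  1  1  0]
  T: [ 0 -2 -3  1]
Row reduction gives pivot columns ΔT,σ,h; rank = 3
n=4, r=3 ⇒ 1 dimensionless group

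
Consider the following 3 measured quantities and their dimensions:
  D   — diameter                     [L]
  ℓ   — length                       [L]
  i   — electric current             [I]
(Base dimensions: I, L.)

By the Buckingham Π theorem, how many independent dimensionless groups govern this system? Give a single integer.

Dimensional matrix (I×L by D×ℓ×i):
  I: [ 0  0  1]
  L: [ 1  1  0]
Echelon form has 2 nonzero rows (pivots: D,i)
n=3, r=2 ⇒ 1 dimensionless group

1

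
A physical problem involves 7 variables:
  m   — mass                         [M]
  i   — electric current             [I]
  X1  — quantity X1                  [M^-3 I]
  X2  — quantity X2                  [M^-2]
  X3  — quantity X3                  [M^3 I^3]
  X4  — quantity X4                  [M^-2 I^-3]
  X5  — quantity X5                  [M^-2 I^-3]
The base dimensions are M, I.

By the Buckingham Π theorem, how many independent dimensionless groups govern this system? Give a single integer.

5

Dimensional matrix (M×I by m×i×X1×X2×X3×X4×X5):
  M: [ 1  0 -3 -2  3 -2 -2]
  I: [ 0  1  1  0  3 -3 -3]
RREF → pivots at {m,i} ⇒ r = 2
Π count = n − r = 7 − 2 = 5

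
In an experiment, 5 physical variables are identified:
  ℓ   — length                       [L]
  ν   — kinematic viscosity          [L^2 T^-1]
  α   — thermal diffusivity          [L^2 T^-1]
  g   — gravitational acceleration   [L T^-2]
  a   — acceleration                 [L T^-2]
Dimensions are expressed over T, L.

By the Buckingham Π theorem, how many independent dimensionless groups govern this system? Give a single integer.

Write exponents as rows T,L / cols ℓ,ν,α,g,a:
  T: [ 0 -1 -1 -2 -2]
  L: [ 1  2  2  1  1]
Row reduction gives pivot columns ℓ,ν; rank = 2
n=5, r=2 ⇒ 3 dimensionless groups

3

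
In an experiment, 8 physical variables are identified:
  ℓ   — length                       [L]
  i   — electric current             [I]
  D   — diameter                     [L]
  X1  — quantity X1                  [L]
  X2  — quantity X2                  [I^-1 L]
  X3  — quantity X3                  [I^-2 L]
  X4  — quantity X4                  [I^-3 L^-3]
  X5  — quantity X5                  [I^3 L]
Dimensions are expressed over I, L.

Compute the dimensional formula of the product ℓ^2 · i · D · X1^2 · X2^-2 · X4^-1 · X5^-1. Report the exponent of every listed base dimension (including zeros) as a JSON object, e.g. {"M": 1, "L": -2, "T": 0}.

Exponent matrix [I,L] × [ℓ,i,D,X1,X2,X3,X4,X5]:
  I: [ 0  1  0  0 -1 -2 -3  3]
  L: [ 1  0  1  1  1  1 -3  1]
  [I]: (2)·0+(1)·1+(1)·0+(2)·0+(-2)·-1+(-1)·-3+(-1)·3 = 3
  [L]: (2)·1+(1)·0+(1)·1+(2)·1+(-2)·1+(-1)·-3+(-1)·1 = 5
⇒ I^3 L^5

{"I": 3, "L": 5}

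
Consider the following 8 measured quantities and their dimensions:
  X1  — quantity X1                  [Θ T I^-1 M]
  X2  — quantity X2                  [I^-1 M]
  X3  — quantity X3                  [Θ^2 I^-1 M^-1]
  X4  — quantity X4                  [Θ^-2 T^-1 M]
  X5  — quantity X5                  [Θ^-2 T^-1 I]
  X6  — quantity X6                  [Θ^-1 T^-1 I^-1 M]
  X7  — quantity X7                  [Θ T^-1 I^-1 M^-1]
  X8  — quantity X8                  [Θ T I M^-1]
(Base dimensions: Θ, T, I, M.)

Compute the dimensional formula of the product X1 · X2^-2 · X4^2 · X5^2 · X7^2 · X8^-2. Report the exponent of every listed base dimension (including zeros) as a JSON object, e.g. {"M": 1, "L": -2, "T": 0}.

{"Θ": -7, "T": -7, "I": -1, "M": 1}

Dimensional matrix (Θ×T×I×M by X1×X2×X3×X4×X5×X6×X7×X8):
  Θ: [ 1  0  2 -2 -2 -1  1  1]
  T: [ 1  0  0 -1 -1 -1 -1  1]
  I: [-1 -1 -1  0  1 -1 -1  1]
  M: [ 1  1 -1  1  0  1 -1 -1]
  [Θ]: (1)·1+(-2)·0+(2)·-2+(2)·-2+(2)·1+(-2)·1 = -7
  [T]: (1)·1+(-2)·0+(2)·-1+(2)·-1+(2)·-1+(-2)·1 = -7
  [I]: (1)·-1+(-2)·-1+(2)·0+(2)·1+(2)·-1+(-2)·1 = -1
  [M]: (1)·1+(-2)·1+(2)·1+(2)·0+(2)·-1+(-2)·-1 = 1
⇒ Θ^-7 T^-7 I^-1 M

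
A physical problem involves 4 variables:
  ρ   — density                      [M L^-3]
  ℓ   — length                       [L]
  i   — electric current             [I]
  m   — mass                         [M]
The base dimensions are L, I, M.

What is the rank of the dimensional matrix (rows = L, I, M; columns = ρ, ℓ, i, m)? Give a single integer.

Dimensional matrix (L×I×M by ρ×ℓ×i×m):
  L: [-3  1  0  0]
  I: [ 0  0  1  0]
  M: [ 1  0  0  1]
RREF → pivots at {ρ,ℓ,i} ⇒ r = 3

3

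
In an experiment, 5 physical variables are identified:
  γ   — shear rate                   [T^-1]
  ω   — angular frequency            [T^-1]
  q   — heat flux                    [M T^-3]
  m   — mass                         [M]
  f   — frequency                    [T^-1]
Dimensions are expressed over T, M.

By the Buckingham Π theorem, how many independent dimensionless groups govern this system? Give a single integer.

3

Write exponents as rows T,M / cols γ,ω,q,m,f:
  T: [-1 -1 -3  0 -1]
  M: [ 0  0  1  1  0]
RREF → pivots at {γ,q} ⇒ r = 2
n=5, r=2 ⇒ 3 dimensionless groups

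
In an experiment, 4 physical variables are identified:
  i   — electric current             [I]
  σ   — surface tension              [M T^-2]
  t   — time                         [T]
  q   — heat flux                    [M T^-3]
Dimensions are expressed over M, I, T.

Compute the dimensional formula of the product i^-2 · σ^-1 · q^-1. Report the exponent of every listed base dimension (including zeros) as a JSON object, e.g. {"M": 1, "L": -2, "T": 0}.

{"M": -2, "I": -2, "T": 5}

Exponent matrix [M,I,T] × [i,σ,t,q]:
  M: [ 0  1  0  1]
  I: [ 1  0  0  0]
  T: [ 0 -2  1 -3]
  [M]: (-2)·0+(-1)·1+(-1)·1 = -2
  [I]: (-2)·1+(-1)·0+(-1)·0 = -2
  [T]: (-2)·0+(-1)·-2+(-1)·-3 = 5
⇒ M^-2 I^-2 T^5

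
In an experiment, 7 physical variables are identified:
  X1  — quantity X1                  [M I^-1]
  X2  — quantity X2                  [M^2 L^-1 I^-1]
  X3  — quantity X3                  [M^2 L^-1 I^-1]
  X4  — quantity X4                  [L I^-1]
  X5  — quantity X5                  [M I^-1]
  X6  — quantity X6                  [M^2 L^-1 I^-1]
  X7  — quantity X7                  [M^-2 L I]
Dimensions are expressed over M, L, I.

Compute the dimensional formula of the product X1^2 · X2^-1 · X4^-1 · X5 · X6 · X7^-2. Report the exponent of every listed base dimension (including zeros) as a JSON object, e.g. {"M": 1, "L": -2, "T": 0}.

Exponent matrix [M,L,I] × [X1,X2,X3,X4,X5,X6,X7]:
  M: [ 1  2  2  0  1  2 -2]
  L: [ 0 -1 -1  1  0 -1  1]
  I: [-1 -1 -1 -1 -1 -1  1]
  [M]: (2)·1+(-1)·2+(-1)·0+(1)·1+(1)·2+(-2)·-2 = 7
  [L]: (2)·0+(-1)·-1+(-1)·1+(1)·0+(1)·-1+(-2)·1 = -3
  [I]: (2)·-1+(-1)·-1+(-1)·-1+(1)·-1+(1)·-1+(-2)·1 = -4
⇒ M^7 L^-3 I^-4

{"M": 7, "L": -3, "I": -4}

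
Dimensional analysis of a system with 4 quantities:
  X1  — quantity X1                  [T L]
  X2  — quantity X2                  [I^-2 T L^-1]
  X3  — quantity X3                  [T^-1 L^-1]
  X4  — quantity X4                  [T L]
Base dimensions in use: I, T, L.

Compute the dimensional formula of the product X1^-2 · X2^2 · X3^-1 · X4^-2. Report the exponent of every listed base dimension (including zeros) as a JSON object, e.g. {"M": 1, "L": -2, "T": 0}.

{"I": -4, "T": -1, "L": -5}

Dimensional matrix (I×T×L by X1×X2×X3×X4):
  I: [ 0 -2  0  0]
  T: [ 1  1 -1  1]
  L: [ 1 -1 -1  1]
  [I]: (-2)·0+(2)·-2+(-1)·0+(-2)·0 = -4
  [T]: (-2)·1+(2)·1+(-1)·-1+(-2)·1 = -1
  [L]: (-2)·1+(2)·-1+(-1)·-1+(-2)·1 = -5
⇒ I^-4 T^-1 L^-5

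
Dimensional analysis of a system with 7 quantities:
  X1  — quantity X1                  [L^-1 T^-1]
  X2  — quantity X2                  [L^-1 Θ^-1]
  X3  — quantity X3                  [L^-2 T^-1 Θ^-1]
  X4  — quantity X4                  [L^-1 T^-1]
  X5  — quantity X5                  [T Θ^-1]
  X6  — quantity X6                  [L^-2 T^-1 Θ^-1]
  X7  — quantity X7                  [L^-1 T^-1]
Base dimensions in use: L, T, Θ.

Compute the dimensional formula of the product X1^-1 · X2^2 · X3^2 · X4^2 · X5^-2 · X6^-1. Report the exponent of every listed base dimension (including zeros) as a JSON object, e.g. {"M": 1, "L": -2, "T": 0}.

{"L": -5, "T": -4, "Θ": -1}

Exponent matrix [L,T,Θ] × [X1,X2,X3,X4,X5,X6,X7]:
  L: [-1 -1 -2 -1  0 -2 -1]
  T: [-1  0 -1 -1  1 -1 -1]
  Θ: [ 0 -1 -1  0 -1 -1  0]
  [L]: (-1)·-1+(2)·-1+(2)·-2+(2)·-1+(-2)·0+(-1)·-2 = -5
  [T]: (-1)·-1+(2)·0+(2)·-1+(2)·-1+(-2)·1+(-1)·-1 = -4
  [Θ]: (-1)·0+(2)·-1+(2)·-1+(2)·0+(-2)·-1+(-1)·-1 = -1
⇒ L^-5 T^-4 Θ^-1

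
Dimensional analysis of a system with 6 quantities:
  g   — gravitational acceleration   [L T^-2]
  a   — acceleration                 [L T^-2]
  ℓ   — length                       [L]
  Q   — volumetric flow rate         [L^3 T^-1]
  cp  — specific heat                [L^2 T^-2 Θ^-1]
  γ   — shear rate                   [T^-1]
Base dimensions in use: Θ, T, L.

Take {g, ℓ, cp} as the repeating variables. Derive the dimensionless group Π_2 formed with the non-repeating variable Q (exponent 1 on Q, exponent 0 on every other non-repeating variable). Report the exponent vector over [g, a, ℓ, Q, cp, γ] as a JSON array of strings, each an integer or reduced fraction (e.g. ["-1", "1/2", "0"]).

Exponent matrix [Θ,T,L] × [g,a,ℓ,Q,cp,γ]:
  Θ: [ 0  0  0  0 -1  0]
  T: [-2 -2  0 -1 -2 -1]
  L: [ 1  1  1  3  2  0]
Row reduction gives pivot columns g,ℓ,cp; rank = 3
Pivot set = {g,ℓ,cp}, free = {a,Q,γ}
RREF:
  r0: [   1    1    0  1/2    0  1/2]
  r1: [   0    0    1  5/2    0 -1/2]
  r2: [   0    0    0    0    1    0]
Fix exponent of Q at 1, a at 0, γ at 0; solve each RREF row for its pivot's exponent:
  r0: exp(g) + (1/2)·1 = 0 ⇒ exp(g) = -1/2
  r1: exp(ℓ) + (5/2)·1 = 0 ⇒ exp(ℓ) = -5/2
  r2: exp(cp) + (0)·1 = 0 ⇒ exp(cp) = 0
Π_2 = g^(-1/2) · ℓ^(-5/2) · Q

["-1/2", "0", "-5/2", "1", "0", "0"]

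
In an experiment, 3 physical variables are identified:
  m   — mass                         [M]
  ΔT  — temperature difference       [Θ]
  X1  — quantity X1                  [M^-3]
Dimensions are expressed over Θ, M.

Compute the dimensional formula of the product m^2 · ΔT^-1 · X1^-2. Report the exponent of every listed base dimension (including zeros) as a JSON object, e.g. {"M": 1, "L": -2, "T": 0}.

{"Θ": -1, "M": 8}

Write exponents as rows Θ,M / cols m,ΔT,X1:
  Θ: [ 0  1  0]
  M: [ 1  0 -3]
  [Θ]: (2)·0+(-1)·1+(-2)·0 = -1
  [M]: (2)·1+(-1)·0+(-2)·-3 = 8
⇒ Θ^-1 M^8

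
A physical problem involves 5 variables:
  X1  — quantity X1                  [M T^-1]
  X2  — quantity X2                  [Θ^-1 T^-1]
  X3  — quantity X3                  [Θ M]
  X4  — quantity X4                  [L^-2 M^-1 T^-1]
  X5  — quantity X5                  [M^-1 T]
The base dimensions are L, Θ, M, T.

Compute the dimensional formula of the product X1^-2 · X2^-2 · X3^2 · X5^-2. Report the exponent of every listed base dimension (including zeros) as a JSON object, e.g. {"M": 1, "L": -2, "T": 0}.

{"L": 0, "Θ": 4, "M": 2, "T": 2}

Write exponents as rows L,Θ,M,T / cols X1,X2,X3,X4,X5:
  L: [ 0  0  0 -2  0]
  Θ: [ 0 -1  1  0  0]
  M: [ 1  0  1 -1 -1]
  T: [-1 -1  0 -1  1]
  [L]: (-2)·0+(-2)·0+(2)·0+(-2)·0 = 0
  [Θ]: (-2)·0+(-2)·-1+(2)·1+(-2)·0 = 4
  [M]: (-2)·1+(-2)·0+(2)·1+(-2)·-1 = 2
  [T]: (-2)·-1+(-2)·-1+(2)·0+(-2)·1 = 2
⇒ Θ^4 M^2 T^2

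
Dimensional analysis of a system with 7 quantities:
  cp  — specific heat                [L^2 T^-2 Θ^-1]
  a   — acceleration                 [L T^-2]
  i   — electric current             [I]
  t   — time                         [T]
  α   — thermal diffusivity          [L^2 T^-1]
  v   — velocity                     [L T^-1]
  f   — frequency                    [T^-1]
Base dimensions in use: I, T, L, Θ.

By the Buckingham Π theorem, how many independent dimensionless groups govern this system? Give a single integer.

3

Write exponents as rows I,T,L,Θ / cols cp,a,i,t,α,v,f:
  I: [ 0  0  1  0  0  0  0]
  T: [-2 -2  0  1 -1 -1 -1]
  L: [ 2  1  0  0  2  1  0]
  Θ: [-1  0  0  0  0  0  0]
RREF → pivots at {cp,a,i,t} ⇒ r = 4
Π count = n − r = 7 − 4 = 3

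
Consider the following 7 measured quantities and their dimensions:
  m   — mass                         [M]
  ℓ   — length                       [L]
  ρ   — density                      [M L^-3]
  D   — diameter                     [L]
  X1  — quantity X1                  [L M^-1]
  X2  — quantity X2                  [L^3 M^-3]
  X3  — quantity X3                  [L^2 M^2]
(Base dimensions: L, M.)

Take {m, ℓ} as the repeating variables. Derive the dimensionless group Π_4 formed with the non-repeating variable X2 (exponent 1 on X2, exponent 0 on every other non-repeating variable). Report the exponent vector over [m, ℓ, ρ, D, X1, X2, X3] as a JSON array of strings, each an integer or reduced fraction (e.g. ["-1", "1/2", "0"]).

Dimensional matrix (L×M by m×ℓ×ρ×D×X1×X2×X3):
  L: [ 0  1 -3  1  1  3  2]
  M: [ 1  0  1  0 -1 -3  2]
Echelon form has 2 nonzero rows (pivots: m,ℓ)
Repeat: m,ℓ; free: ρ,D,X1,X2,X3
RREF:
  r0: [   1    0    1    0   -1   -3    2]
  r1: [   0    1   -3    1    1    3    2]
Fix exponent of X2 at 1, ρ at 0, D at 0, X1 at 0, X3 at 0; solve each RREF row for its pivot's exponent:
  r0: exp(m) + (-3)·1 = 0 ⇒ exp(m) = 3
  r1: exp(ℓ) + (3)·1 = 0 ⇒ exp(ℓ) = -3
Π_4 = m^3 · ℓ^-3 · X2

["3", "-3", "0", "0", "0", "1", "0"]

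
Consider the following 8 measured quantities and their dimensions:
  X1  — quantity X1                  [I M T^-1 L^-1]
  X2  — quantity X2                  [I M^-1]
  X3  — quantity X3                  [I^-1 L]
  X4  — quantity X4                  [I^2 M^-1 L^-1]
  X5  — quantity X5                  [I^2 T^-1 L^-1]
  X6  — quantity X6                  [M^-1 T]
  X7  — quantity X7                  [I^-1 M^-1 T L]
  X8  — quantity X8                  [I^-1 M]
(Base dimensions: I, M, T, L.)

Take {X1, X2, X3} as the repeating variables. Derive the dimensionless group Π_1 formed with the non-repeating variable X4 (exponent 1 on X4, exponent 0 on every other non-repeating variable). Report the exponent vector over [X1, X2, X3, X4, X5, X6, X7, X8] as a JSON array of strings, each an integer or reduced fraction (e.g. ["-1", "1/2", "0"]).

Exponent matrix [I,M,T,L] × [X1,X2,X3,X4,X5,X6,X7,X8]:
  I: [ 1  1 -1  2  2  0 -1 -1]
  M: [ 1 -1  0 -1  0 -1 -1  1]
  T: [-1  0  0  0 -1  1  1  0]
  L: [-1  0  1 -1 -1  0  1  0]
Echelon form has 3 nonzero rows (pivots: X1,X2,X3)
Pivot set = {X1,X2,X3}, free = {X4,X5,X6,X7,X8}
RREF:
  r0: [   1    0    0    0    1   -1   -1    0]
  r1: [   0    1    0    1    1    0    0   -1]
  r2: [   0    0    1   -1    0   -1    0    0]
  r3: [   0    0    0    0    0    0    0    0]
Fix exponent of X4 at 1, X5 at 0, X6 at 0, X7 at 0, X8 at 0; solve each RREF row for its pivot's exponent:
  r0: exp(X1) + (0)·1 = 0 ⇒ exp(X1) = 0
  r1: exp(X2) + (1)·1 = 0 ⇒ exp(X2) = -1
  r2: exp(X3) + (-1)·1 = 0 ⇒ exp(X3) = 1
Π_1 = X2^-1 · X3 · X4

["0", "-1", "1", "1", "0", "0", "0", "0"]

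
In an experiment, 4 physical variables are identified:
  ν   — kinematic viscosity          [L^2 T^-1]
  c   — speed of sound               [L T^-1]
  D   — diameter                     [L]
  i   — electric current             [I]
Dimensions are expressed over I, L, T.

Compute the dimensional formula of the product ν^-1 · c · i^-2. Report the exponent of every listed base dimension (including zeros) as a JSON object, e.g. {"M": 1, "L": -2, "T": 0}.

Exponent matrix [I,L,T] × [ν,c,D,i]:
  I: [ 0  0  0  1]
  L: [ 2  1  1  0]
  T: [-1 -1  0  0]
  [I]: (-1)·0+(1)·0+(-2)·1 = -2
  [L]: (-1)·2+(1)·1+(-2)·0 = -1
  [T]: (-1)·-1+(1)·-1+(-2)·0 = 0
⇒ I^-2 L^-1

{"I": -2, "L": -1, "T": 0}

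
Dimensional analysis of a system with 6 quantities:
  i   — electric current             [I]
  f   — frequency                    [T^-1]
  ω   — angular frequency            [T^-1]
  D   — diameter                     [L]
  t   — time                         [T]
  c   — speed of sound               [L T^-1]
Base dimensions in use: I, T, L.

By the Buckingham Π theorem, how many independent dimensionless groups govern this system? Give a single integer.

Exponent matrix [I,T,L] × [i,f,ω,D,t,c]:
  I: [ 1  0  0  0  0  0]
  T: [ 0 -1 -1  0  1 -1]
  L: [ 0  0  0  1  0  1]
RREF → pivots at {i,f,D} ⇒ r = 3
6 vars − rank 3 = 3 Π groups

3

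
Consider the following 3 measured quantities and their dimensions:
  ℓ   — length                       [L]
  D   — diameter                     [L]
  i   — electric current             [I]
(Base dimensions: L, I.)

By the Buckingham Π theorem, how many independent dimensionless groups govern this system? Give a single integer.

Write exponents as rows L,I / cols ℓ,D,i:
  L: [ 1  1  0]
  I: [ 0  0  1]
Echelon form has 2 nonzero rows (pivots: ℓ,i)
Π count = n − r = 3 − 2 = 1

1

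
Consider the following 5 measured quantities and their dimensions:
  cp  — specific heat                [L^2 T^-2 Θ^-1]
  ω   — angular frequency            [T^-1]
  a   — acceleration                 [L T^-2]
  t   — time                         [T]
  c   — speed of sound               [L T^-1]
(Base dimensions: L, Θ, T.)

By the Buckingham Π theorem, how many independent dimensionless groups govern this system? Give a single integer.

2

Exponent matrix [L,Θ,T] × [cp,ω,a,t,c]:
  L: [ 2  0  1  0  1]
  Θ: [-1  0  0  0  0]
  T: [-2 -1 -2  1 -1]
Row reduction gives pivot columns cp,ω,a; rank = 3
5 vars − rank 3 = 2 Π groups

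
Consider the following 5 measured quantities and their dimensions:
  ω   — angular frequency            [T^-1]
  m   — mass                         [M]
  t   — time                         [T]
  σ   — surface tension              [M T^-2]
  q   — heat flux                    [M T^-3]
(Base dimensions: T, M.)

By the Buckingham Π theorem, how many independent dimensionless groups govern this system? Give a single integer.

Exponent matrix [T,M] × [ω,m,t,σ,q]:
  T: [-1  0  1 -2 -3]
  M: [ 0  1  0  1  1]
Echelon form has 2 nonzero rows (pivots: ω,m)
5 vars − rank 2 = 3 Π groups

3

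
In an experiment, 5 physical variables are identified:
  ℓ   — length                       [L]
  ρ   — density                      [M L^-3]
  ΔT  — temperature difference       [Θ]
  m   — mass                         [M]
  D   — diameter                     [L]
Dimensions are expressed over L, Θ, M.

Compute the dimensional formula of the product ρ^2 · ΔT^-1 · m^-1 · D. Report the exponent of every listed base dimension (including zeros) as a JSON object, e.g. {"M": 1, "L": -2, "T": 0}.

{"L": -5, "Θ": -1, "M": 1}

Dimensional matrix (L×Θ×M by ℓ×ρ×ΔT×m×D):
  L: [ 1 -3  0  0  1]
  Θ: [ 0  0  1  0  0]
  M: [ 0  1  0  1  0]
  [L]: (2)·-3+(-1)·0+(-1)·0+(1)·1 = -5
  [Θ]: (2)·0+(-1)·1+(-1)·0+(1)·0 = -1
  [M]: (2)·1+(-1)·0+(-1)·1+(1)·0 = 1
⇒ L^-5 Θ^-1 M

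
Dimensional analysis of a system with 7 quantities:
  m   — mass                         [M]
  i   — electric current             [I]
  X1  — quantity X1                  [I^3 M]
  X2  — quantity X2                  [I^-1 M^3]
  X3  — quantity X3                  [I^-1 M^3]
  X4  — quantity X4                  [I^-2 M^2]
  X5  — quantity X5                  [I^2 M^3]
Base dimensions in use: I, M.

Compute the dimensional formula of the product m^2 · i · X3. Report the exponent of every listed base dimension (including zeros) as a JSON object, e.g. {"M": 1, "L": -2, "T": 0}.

{"I": 0, "M": 5}

Dimensional matrix (I×M by m×i×X1×X2×X3×X4×X5):
  I: [ 0  1  3 -1 -1 -2  2]
  M: [ 1  0  1  3  3  2  3]
  [I]: (2)·0+(1)·1+(1)·-1 = 0
  [M]: (2)·1+(1)·0+(1)·3 = 5
⇒ M^5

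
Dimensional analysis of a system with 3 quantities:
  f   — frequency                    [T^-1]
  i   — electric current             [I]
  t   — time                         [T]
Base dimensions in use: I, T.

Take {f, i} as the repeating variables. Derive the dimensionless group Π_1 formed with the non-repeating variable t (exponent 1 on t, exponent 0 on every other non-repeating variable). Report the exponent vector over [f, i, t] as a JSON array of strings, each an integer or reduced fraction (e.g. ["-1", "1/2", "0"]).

Write exponents as rows I,T / cols f,i,t:
  I: [ 0  1  0]
  T: [-1  0  1]
RREF → pivots at {f,i} ⇒ r = 2
Repeat: f,i; free: t
RREF:
  r0: [   1    0   -1]
  r1: [   0    1    0]
Fix exponent of t at 1; solve each RREF row for its pivot's exponent:
  r0: exp(f) + (-1)·1 = 0 ⇒ exp(f) = 1
  r1: exp(i) + (0)·1 = 0 ⇒ exp(i) = 0
Π_1 = f · t

["1", "0", "1"]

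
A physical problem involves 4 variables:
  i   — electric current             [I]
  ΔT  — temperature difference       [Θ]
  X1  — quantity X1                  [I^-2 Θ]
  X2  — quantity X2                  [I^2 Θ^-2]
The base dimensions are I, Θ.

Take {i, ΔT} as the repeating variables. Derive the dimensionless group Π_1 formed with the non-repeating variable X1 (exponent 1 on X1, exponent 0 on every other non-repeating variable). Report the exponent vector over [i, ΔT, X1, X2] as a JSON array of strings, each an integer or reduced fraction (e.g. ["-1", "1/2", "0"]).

["2", "-1", "1", "0"]

Write exponents as rows I,Θ / cols i,ΔT,X1,X2:
  I: [ 1  0 -2  2]
  Θ: [ 0  1  1 -2]
Row reduction gives pivot columns i,ΔT; rank = 2
Repeat: i,ΔT; free: X1,X2
RREF:
  r0: [   1    0   -2    2]
  r1: [   0    1    1   -2]
Fix exponent of X1 at 1, X2 at 0; solve each RREF row for its pivot's exponent:
  r0: exp(i) + (-2)·1 = 0 ⇒ exp(i) = 2
  r1: exp(ΔT) + (1)·1 = 0 ⇒ exp(ΔT) = -1
Π_1 = i^2 · ΔT^-1 · X1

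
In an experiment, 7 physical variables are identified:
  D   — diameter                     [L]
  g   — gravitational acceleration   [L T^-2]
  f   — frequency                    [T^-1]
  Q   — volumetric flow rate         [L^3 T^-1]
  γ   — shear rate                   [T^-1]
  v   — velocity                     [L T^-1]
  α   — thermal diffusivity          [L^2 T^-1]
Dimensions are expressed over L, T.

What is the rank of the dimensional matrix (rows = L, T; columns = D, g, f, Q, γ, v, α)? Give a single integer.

2

Exponent matrix [L,T] × [D,g,f,Q,γ,v,α]:
  L: [ 1  1  0  3  0  1  2]
  T: [ 0 -2 -1 -1 -1 -1 -1]
Echelon form has 2 nonzero rows (pivots: D,g)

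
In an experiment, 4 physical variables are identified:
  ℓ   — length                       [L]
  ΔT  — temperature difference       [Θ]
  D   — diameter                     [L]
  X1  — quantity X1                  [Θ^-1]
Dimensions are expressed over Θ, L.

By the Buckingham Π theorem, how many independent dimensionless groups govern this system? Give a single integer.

Dimensional matrix (Θ×L by ℓ×ΔT×D×X1):
  Θ: [ 0  1  0 -1]
  L: [ 1  0  1  0]
RREF → pivots at {ℓ,ΔT} ⇒ r = 2
Π count = n − r = 4 − 2 = 2

2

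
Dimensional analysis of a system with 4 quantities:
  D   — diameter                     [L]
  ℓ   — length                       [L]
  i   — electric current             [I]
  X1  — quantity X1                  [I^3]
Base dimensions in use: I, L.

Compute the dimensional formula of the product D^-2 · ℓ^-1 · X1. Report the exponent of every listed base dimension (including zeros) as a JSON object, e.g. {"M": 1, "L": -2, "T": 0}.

Exponent matrix [I,L] × [D,ℓ,i,X1]:
  I: [ 0  0  1  3]
  L: [ 1  1  0  0]
  [I]: (-2)·0+(-1)·0+(1)·3 = 3
  [L]: (-2)·1+(-1)·1+(1)·0 = -3
⇒ I^3 L^-3

{"I": 3, "L": -3}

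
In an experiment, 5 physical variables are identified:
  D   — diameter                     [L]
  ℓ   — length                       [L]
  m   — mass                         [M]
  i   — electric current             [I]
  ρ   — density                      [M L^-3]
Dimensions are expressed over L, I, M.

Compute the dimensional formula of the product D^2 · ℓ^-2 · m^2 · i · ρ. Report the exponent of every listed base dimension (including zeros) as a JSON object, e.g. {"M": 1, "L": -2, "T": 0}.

{"L": -3, "I": 1, "M": 3}

Exponent matrix [L,I,M] × [D,ℓ,m,i,ρ]:
  L: [ 1  1  0  0 -3]
  I: [ 0  0  0  1  0]
  M: [ 0  0  1  0  1]
  [L]: (2)·1+(-2)·1+(2)·0+(1)·0+(1)·-3 = -3
  [I]: (2)·0+(-2)·0+(2)·0+(1)·1+(1)·0 = 1
  [M]: (2)·0+(-2)·0+(2)·1+(1)·0+(1)·1 = 3
⇒ L^-3 I M^3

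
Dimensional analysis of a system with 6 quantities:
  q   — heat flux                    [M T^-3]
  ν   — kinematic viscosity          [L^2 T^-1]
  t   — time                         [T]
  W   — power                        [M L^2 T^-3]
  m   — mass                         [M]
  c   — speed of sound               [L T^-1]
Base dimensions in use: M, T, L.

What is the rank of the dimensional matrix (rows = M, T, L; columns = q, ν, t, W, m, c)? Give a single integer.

3

Dimensional matrix (M×T×L by q×ν×t×W×m×c):
  M: [ 1  0  0  1  1  0]
  T: [-3 -1  1 -3  0 -1]
  L: [ 0  2  0  2  0  1]
RREF → pivots at {q,ν,t} ⇒ r = 3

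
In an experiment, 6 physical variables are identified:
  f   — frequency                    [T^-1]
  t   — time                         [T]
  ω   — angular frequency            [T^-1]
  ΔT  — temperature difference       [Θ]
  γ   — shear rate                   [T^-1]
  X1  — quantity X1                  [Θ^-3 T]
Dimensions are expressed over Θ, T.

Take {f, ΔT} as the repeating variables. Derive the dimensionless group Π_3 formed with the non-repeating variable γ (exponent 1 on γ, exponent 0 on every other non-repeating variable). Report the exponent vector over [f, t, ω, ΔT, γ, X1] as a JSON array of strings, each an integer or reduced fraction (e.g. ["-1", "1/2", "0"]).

["-1", "0", "0", "0", "1", "0"]

Exponent matrix [Θ,T] × [f,t,ω,ΔT,γ,X1]:
  Θ: [ 0  0  0  1  0 -3]
  T: [-1  1 -1  0 -1  1]
Row reduction gives pivot columns f,ΔT; rank = 2
Pivot set = {f,ΔT}, free = {t,ω,γ,X1}
RREF:
  r0: [   1   -1    1    0    1   -1]
  r1: [   0    0    0    1    0   -3]
Fix exponent of γ at 1, t at 0, ω at 0, X1 at 0; solve each RREF row for its pivot's exponent:
  r0: exp(f) + (1)·1 = 0 ⇒ exp(f) = -1
  r1: exp(ΔT) + (0)·1 = 0 ⇒ exp(ΔT) = 0
Π_3 = f^-1 · γ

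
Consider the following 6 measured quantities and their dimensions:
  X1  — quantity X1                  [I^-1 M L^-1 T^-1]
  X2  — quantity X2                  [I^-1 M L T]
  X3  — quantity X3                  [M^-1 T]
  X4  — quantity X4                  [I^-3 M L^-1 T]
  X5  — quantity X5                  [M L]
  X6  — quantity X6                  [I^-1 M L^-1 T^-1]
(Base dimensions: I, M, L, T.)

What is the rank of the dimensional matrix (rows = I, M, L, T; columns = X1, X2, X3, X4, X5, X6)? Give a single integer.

Write exponents as rows I,M,L,T / cols X1,X2,X3,X4,X5,X6:
  I: [-1 -1  0 -3  0 -1]
  M: [ 1  1 -1  1  1  1]
  L: [-1  1  0 -1  1 -1]
  T: [-1  1  1  1  0 -1]
RREF → pivots at {X1,X2,X3} ⇒ r = 3

3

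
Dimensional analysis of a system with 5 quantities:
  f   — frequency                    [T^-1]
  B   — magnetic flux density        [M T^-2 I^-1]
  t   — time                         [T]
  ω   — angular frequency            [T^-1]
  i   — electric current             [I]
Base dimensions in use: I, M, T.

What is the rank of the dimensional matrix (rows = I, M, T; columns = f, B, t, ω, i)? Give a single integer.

3

Dimensional matrix (I×M×T by f×B×t×ω×i):
  I: [ 0 -1  0  0  1]
  M: [ 0  1  0  0  0]
  T: [-1 -2  1 -1  0]
Row reduction gives pivot columns f,B,i; rank = 3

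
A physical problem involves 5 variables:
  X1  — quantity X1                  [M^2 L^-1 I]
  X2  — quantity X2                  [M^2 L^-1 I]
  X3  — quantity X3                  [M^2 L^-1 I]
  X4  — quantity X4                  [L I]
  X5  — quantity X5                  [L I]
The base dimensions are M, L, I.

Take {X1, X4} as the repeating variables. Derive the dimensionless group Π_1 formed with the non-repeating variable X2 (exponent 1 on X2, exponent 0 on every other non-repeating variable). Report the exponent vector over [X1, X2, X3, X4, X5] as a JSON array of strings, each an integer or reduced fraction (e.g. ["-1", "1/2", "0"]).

Dimensional matrix (M×L×I by X1×X2×X3×X4×X5):
  M: [ 2  2  2  0  0]
  L: [-1 -1 -1  1  1]
  I: [ 1  1  1  1  1]
RREF → pivots at {X1,X4} ⇒ r = 2
Pivot set = {X1,X4}, free = {X2,X3,X5}
RREF:
  r0: [   1    1    1    0    0]
  r1: [   0    0    0    1    1]
  r2: [   0    0    0    0    0]
Fix exponent of X2 at 1, X3 at 0, X5 at 0; solve each RREF row for its pivot's exponent:
  r0: exp(X1) + (1)·1 = 0 ⇒ exp(X1) = -1
  r1: exp(X4) + (0)·1 = 0 ⇒ exp(X4) = 0
Π_1 = X1^-1 · X2

["-1", "1", "0", "0", "0"]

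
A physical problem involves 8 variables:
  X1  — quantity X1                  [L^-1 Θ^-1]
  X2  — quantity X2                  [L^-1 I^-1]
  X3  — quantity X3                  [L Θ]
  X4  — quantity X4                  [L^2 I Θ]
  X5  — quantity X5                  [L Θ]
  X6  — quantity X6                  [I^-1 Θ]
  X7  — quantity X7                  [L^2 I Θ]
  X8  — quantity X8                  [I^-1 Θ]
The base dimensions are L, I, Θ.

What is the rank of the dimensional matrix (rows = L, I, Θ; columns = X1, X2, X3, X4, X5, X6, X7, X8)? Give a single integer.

2

Exponent matrix [L,I,Θ] × [X1,X2,X3,X4,X5,X6,X7,X8]:
  L: [-1 -1  1  2  1  0  2  0]
  I: [ 0 -1  0  1  0 -1  1 -1]
  Θ: [-1  0  1  1  1  1  1  1]
Echelon form has 2 nonzero rows (pivots: X1,X2)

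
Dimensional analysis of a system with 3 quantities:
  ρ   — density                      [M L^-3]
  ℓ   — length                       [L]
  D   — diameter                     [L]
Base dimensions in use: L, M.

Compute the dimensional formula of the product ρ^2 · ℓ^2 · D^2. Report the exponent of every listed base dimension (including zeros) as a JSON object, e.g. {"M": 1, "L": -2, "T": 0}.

Write exponents as rows L,M / cols ρ,ℓ,D:
  L: [-3  1  1]
  M: [ 1  0  0]
  [L]: (2)·-3+(2)·1+(2)·1 = -2
  [M]: (2)·1+(2)·0+(2)·0 = 2
⇒ L^-2 M^2

{"L": -2, "M": 2}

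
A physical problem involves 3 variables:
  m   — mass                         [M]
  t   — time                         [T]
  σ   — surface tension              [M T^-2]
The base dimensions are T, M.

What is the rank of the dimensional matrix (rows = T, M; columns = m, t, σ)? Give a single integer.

Dimensional matrix (T×M by m×t×σ):
  T: [ 0  1 -2]
  M: [ 1  0  1]
RREF → pivots at {m,t} ⇒ r = 2

2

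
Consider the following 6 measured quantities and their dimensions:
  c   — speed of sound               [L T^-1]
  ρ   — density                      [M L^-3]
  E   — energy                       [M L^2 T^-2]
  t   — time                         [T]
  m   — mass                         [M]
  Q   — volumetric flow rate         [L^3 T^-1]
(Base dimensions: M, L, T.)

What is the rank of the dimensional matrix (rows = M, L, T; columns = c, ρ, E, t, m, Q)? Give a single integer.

3

Exponent matrix [M,L,T] × [c,ρ,E,t,m,Q]:
  M: [ 0  1  1  0  1  0]
  L: [ 1 -3  2  0  0  3]
  T: [-1  0 -2  1  0 -1]
Echelon form has 3 nonzero rows (pivots: c,ρ,E)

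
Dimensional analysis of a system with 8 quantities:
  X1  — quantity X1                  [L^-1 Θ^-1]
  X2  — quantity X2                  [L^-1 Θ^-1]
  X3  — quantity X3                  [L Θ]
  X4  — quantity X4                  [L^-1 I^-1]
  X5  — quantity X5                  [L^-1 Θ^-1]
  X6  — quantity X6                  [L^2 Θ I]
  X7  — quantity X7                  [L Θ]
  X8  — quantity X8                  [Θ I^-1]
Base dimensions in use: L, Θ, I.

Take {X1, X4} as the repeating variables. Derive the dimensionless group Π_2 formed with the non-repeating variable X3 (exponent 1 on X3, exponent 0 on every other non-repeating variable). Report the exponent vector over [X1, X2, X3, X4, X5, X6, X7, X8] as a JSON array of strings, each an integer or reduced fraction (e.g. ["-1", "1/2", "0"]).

Write exponents as rows L,Θ,I / cols X1,X2,X3,X4,X5,X6,X7,X8:
  L: [-1 -1  1 -1 -1  2  1  0]
  Θ: [-1 -1  1  0 -1  1  1  1]
  I: [ 0  0  0 -1  0  1  0 -1]
Row reduction gives pivot columns X1,X4; rank = 2
Pivot set = {X1,X4}, free = {X2,X3,X5,X6,X7,X8}
RREF:
  r0: [   1    1   -1    0    1   -1   -1   -1]
  r1: [   0    0    0    1    0   -1    0    1]
  r2: [   0    0    0    0    0    0    0    0]
Fix exponent of X3 at 1, X2 at 0, X5 at 0, X6 at 0, X7 at 0, X8 at 0; solve each RREF row for its pivot's exponent:
  r0: exp(X1) + (-1)·1 = 0 ⇒ exp(X1) = 1
  r1: exp(X4) + (0)·1 = 0 ⇒ exp(X4) = 0
Π_2 = X1 · X3

["1", "0", "1", "0", "0", "0", "0", "0"]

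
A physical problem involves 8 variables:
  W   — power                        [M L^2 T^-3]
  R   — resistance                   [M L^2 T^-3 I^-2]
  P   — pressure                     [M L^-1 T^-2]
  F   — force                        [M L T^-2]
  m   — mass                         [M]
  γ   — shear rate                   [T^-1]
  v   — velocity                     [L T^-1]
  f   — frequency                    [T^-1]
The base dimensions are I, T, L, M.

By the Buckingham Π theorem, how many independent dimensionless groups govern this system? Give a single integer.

4

Dimensional matrix (I×T×L×M by W×R×P×F×m×γ×v×f):
  I: [ 0 -2  0  0  0  0  0  0]
  T: [-3 -3 -2 -2  0 -1 -1 -1]
  L: [ 2  2 -1  1  0  0  1  0]
  M: [ 1  1  1  1  1  0  0  0]
Echelon form has 4 nonzero rows (pivots: W,R,P,F)
n=8, r=4 ⇒ 4 dimensionless groups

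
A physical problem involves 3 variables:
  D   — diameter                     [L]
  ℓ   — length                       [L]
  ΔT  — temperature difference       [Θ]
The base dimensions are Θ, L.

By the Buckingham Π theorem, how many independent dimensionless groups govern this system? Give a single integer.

Dimensional matrix (Θ×L by D×ℓ×ΔT):
  Θ: [ 0  0  1]
  L: [ 1  1  0]
Echelon form has 2 nonzero rows (pivots: D,ΔT)
3 vars − rank 2 = 1 Π group

1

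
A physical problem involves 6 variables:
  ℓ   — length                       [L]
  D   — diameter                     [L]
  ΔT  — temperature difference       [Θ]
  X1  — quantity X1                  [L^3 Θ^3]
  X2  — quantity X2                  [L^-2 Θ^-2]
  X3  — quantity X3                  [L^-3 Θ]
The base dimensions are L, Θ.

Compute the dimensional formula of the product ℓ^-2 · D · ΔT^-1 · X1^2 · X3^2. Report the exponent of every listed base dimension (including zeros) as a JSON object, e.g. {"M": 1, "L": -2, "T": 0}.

Dimensional matrix (L×Θ by ℓ×D×ΔT×X1×X2×X3):
  L: [ 1  1  0  3 -2 -3]
  Θ: [ 0  0  1  3 -2  1]
  [L]: (-2)·1+(1)·1+(-1)·0+(2)·3+(2)·-3 = -1
  [Θ]: (-2)·0+(1)·0+(-1)·1+(2)·3+(2)·1 = 7
⇒ L^-1 Θ^7

{"L": -1, "Θ": 7}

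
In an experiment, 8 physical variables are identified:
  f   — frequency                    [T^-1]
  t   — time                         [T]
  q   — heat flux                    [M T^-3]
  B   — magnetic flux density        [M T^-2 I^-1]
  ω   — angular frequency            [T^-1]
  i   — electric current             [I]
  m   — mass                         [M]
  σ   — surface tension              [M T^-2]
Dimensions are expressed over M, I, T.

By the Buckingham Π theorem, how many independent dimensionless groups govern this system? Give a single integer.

Write exponents as rows M,I,T / cols f,t,q,B,ω,i,m,σ:
  M: [ 0  0  1  1  0  0  1  1]
  I: [ 0  0  0 -1  0  1  0  0]
  T: [-1  1 -3 -2 -1  0  0 -2]
Echelon form has 3 nonzero rows (pivots: f,q,B)
Π count = n − r = 8 − 3 = 5

5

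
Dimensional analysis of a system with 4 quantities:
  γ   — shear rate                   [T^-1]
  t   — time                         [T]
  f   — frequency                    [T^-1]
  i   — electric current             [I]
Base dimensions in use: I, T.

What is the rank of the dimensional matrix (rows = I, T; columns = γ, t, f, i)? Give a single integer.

Dimensional matrix (I×T by γ×t×f×i):
  I: [ 0  0  0  1]
  T: [-1  1 -1  0]
RREF → pivots at {γ,i} ⇒ r = 2

2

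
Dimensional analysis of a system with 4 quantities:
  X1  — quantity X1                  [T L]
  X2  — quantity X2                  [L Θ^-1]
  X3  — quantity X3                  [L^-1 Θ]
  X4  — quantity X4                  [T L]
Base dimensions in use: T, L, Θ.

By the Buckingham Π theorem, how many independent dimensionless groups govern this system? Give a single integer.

2

Dimensional matrix (T×L×Θ by X1×X2×X3×X4):
  T: [ 1  0  0  1]
  L: [ 1  1 -1  1]
  Θ: [ 0 -1  1  0]
Echelon form has 2 nonzero rows (pivots: X1,X2)
Π count = n − r = 4 − 2 = 2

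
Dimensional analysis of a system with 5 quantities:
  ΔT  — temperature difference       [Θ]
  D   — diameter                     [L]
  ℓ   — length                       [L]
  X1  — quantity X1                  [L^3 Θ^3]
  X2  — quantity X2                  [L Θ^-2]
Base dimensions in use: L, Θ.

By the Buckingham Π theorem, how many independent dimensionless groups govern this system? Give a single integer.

Exponent matrix [L,Θ] × [ΔT,D,ℓ,X1,X2]:
  L: [ 0  1  1  3  1]
  Θ: [ 1  0  0  3 -2]
Row reduction gives pivot columns ΔT,D; rank = 2
5 vars − rank 2 = 3 Π groups

3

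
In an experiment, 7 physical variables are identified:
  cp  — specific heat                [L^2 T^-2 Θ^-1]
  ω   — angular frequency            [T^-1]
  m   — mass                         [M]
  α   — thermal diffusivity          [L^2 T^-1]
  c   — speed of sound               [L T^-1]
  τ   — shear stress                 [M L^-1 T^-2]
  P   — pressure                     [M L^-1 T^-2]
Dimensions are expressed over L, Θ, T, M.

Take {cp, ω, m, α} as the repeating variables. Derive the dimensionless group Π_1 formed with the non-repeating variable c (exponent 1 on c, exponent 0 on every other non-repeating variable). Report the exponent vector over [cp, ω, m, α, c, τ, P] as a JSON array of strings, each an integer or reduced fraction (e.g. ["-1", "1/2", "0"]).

["0", "-1/2", "0", "-1/2", "1", "0", "0"]

Write exponents as rows L,Θ,T,M / cols cp,ω,m,α,c,τ,P:
  L: [ 2  0  0  2  1 -1 -1]
  Θ: [-1  0  0  0  0  0  0]
  T: [-2 -1  0 -1 -1 -2 -2]
  M: [ 0  0  1  0  0  1  1]
Row reduction gives pivot columns cp,ω,m,α; rank = 4
Pivot set = {cp,ω,m,α}, free = {c,τ,P}
RREF:
  r0: [   1    0    0    0    0    0    0]
  r1: [   0    1    0    0  1/2  5/2  5/2]
  r2: [   0    0    1    0    0    1    1]
  r3: [   0    0    0    1  1/2 -1/2 -1/2]
Fix exponent of c at 1, τ at 0, P at 0; solve each RREF row for its pivot's exponent:
  r0: exp(cp) + (0)·1 = 0 ⇒ exp(cp) = 0
  r1: exp(ω) + (1/2)·1 = 0 ⇒ exp(ω) = -1/2
  r2: exp(m) + (0)·1 = 0 ⇒ exp(m) = 0
  r3: exp(α) + (1/2)·1 = 0 ⇒ exp(α) = -1/2
Π_1 = ω^(-1/2) · α^(-1/2) · c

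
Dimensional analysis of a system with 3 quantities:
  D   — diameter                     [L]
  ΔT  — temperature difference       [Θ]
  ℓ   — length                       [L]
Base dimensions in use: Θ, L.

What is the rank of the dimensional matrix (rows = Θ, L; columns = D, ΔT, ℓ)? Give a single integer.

2

Dimensional matrix (Θ×L by D×ΔT×ℓ):
  Θ: [ 0  1  0]
  L: [ 1  0  1]
RREF → pivots at {D,ΔT} ⇒ r = 2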